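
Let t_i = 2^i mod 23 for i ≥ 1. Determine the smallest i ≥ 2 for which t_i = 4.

We have t_1 = 2, t_2 = 4, t_3 = 8, t_4 = 16, t_5 = 9, t_6 = 18, t_7 = 13, t_8 = 3, t_9 = 6, t_{10} = 12, t_{11} = 1, t_{12} = 2.
The sequence repeats with period 11.
The value 4 first appears (with i ≥ 2) at t_2.

2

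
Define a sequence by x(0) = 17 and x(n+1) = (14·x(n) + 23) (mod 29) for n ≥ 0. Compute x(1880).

Listing terms: x(0) = 17,  x(1) = 0,  x(2) = 23,  x(3) = 26,  x(4) = 10,  x(5) = 18,  x(6) = 14,  x(7) = 16,  x(8) = 15,  x(9) = 1,  x(10) = 8,  x(11) = 19,  x(12) = 28,  x(13) = 9,  x(14) = 4,  x(15) = 21,  x(16) = 27,  x(17) = 24,  x(18) = 11,  x(19) = 3,  x(20) = 7,  x(21) = 5,  x(22) = 6,  x(23) = 20,  x(24) = 13,  x(25) = 2,  x(26) = 22,  x(27) = 12,  x(28) = 17.
Since x(28) = x(0) = 17, the sequence is periodic with period 28.
So x(1880) = x(0 + ((1880-0) mod 28)) = x(4) = 10.

10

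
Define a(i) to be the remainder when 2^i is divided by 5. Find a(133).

Listing terms: a(0) = 1; a(1) = 2; a(2) = 4; a(3) = 3; a(4) = 1.
Since a(4) = a(0) = 1, the sequence is periodic with period 4.
So a(133) = a(0 + ((133-0) mod 4)) = a(1) = 2.

2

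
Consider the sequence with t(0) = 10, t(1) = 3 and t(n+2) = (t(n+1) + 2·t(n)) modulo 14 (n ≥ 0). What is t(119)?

7

We have t(0) = 10, t(1) = 3, t(2) = 9, t(3) = 1, t(4) = 5, t(5) = 7, t(6) = 3, t(7) = 3, t(8) = 9.
Since (t(7), t(8)) = (t(1), t(2)) = (3, 9) (two consecutive terms determine the rest), the sequence is eventually periodic: after a pre-period of length 1 it cycles with period 6.
For n ≥ 1, t(n) depends only on (n - 1) mod 6. (119 - 1) mod 6 = 4, so t(119) = t(5) = 7.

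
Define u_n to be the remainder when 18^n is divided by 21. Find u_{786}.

Computing terms: u_1 = 18; u_2 = 9; u_3 = 15; u_4 = 18.
The sequence repeats with period 3.
So u_{786} = u_{1 + ((786-1) mod 3)} = u_3 = 15.

15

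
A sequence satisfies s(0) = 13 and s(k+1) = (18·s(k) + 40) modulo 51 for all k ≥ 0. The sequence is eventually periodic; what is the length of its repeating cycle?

Computing terms: s(0) = 13, s(1) = 19, s(2) = 25, s(3) = 31, s(4) = 37, s(5) = 43, s(6) = 49, s(7) = 4, s(8) = 10, s(9) = 16, s(10) = 22, s(11) = 28, s(12) = 34, s(13) = 40, s(14) = 46, s(15) = 1, s(16) = 7, s(17) = 13.
Since s(17) = s(0) = 13, the sequence is periodic with period 17.

17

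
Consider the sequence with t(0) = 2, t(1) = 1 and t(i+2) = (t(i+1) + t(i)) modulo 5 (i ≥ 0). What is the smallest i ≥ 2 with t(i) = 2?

t(0) = 2,  t(1) = 1,  t(2) = 3,  t(3) = 4,  t(4) = 2,  t(5) = 1.
Since (t(4), t(5)) = (t(0), t(1)) = (2, 1) (two consecutive terms determine the rest), the sequence is periodic with period 4.
The value 2 next appears (with i ≥ 2) at t(4).

4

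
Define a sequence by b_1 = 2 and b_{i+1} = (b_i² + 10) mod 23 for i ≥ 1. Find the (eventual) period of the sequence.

We have b_1 = 2; b_2 = 14; b_3 = 22; b_4 = 11; b_5 = 16; b_6 = 13; b_7 = 18; b_8 = 12; b_9 = 16.
Since b_9 = b_5 = 16, the sequence is eventually periodic: after a pre-period of length 4 it cycles with period 4.

4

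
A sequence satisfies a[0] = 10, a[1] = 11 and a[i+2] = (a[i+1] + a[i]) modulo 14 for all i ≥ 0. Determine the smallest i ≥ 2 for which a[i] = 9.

14

We have a[0] = 10,  a[1] = 11,  a[2] = 7,  a[3] = 4,  a[4] = 11,  a[5] = 1,  a[6] = 12,  a[7] = 13,  a[8] = 11,  a[9] = 10,  a[10] = 7,  a[11] = 3,  a[12] = 10,  a[13] = 13,  a[14] = 9,  a[15] = 8,  a[16] = 3,  a[17] = 11,  a[18] = 0,  a[19] = 11,  a[20] = 11,  a[21] = 8,  a[22] = 5,  a[23] = 13,  a[24] = 4,  a[25] = 3,  a[26] = 7,  a[27] = 10,  a[28] = 3,  a[29] = 13,  a[30] = 2,  a[31] = 1,  a[32] = 3,  a[33] = 4,  a[34] = 7,  a[35] = 11,  a[36] = 4,  a[37] = 1,  a[38] = 5,  a[39] = 6,  a[40] = 11,  a[41] = 3,  a[42] = 0,  a[43] = 3,  a[44] = 3,  a[45] = 6,  a[46] = 9,  a[47] = 1,  a[48] = 10,  a[49] = 11.
The sequence repeats with period 48.
The value 9 first appears (with i ≥ 2) at a[14].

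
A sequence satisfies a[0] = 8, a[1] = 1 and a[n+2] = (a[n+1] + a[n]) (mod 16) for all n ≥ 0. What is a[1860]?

a[0] = 8, a[1] = 1, a[2] = 9, a[3] = 10, a[4] = 3, a[5] = 13, a[6] = 0, a[7] = 13, a[8] = 13, a[9] = 10, a[10] = 7, a[11] = 1, a[12] = 8, a[13] = 9, a[14] = 1, a[15] = 10, a[16] = 11, a[17] = 5, a[18] = 0, a[19] = 5, a[20] = 5, a[21] = 10, a[22] = 15, a[23] = 9, a[24] = 8, a[25] = 1.
Since (a[24], a[25]) = (a[0], a[1]) = (8, 1) (two consecutive terms determine the rest), the sequence is periodic with period 24.
(1860 - 0) mod 24 = 12, so a[1860] = a[12] = 8.

8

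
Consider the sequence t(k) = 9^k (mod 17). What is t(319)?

2

We have t(1) = 9,  t(2) = 13,  t(3) = 15,  t(4) = 16,  t(5) = 8,  t(6) = 4,  t(7) = 2,  t(8) = 1,  t(9) = 9.
Since t(9) = t(1) = 9, the sequence is periodic with period 8.
So t(319) = t(1 + ((319-1) mod 8)) = t(7) = 2.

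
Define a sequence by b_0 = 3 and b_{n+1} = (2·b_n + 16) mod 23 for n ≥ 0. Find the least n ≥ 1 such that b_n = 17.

5

b_0 = 3; b_1 = 22; b_2 = 14; b_3 = 21; b_4 = 12; b_5 = 17; b_6 = 4; b_7 = 1; b_8 = 18; b_9 = 6; b_{10} = 5; b_{11} = 3.
Since b_{11} = b_0 = 3, the sequence is periodic with period 11.
The value 17 first appears (with n ≥ 1) at b_5.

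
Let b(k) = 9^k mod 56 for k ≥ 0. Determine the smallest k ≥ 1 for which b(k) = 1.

We have b(0) = 1; b(1) = 9; b(2) = 25; b(3) = 1.
Since b(3) = b(0) = 1, the sequence is periodic with period 3.
The value 1 next appears (with k ≥ 1) at b(3).

3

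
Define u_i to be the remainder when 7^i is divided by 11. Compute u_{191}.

We have u_0 = 1, u_1 = 7, u_2 = 5, u_3 = 2, u_4 = 3, u_5 = 10, u_6 = 4, u_7 = 6, u_8 = 9, u_9 = 8, u_{10} = 1.
Since u_{10} = u_0 = 1, the sequence is periodic with period 10.
(191 - 0) mod 10 = 1, so u_{191} = u_1 = 7.

7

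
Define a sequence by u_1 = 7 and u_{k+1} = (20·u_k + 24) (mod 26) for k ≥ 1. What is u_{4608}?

u_1 = 7,  u_2 = 8,  u_3 = 2,  u_4 = 12,  u_5 = 4,  u_6 = 0,  u_7 = 24,  u_8 = 10,  u_9 = 16,  u_{10} = 6,  u_{11} = 14,  u_{12} = 18,  u_{13} = 20,  u_{14} = 8.
Since u_{14} = u_2 = 8, the sequence is eventually periodic: after a pre-period of length 1 it cycles with period 12.
For k ≥ 2, u_k depends only on (k - 2) mod 12. (4608 - 2) mod 12 = 10, so u_{4608} = u_{12} = 18.

18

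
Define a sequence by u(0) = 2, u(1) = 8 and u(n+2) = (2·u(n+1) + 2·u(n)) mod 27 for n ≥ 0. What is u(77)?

11

Computing terms: u(0) = 2; u(1) = 8; u(2) = 20; u(3) = 2; u(4) = 17; u(5) = 11; u(6) = 2; u(7) = 26; u(8) = 2; u(9) = 2; u(10) = 8.
The sequence repeats with period 9.
(77 - 0) mod 9 = 5, so u(77) = u(5) = 11.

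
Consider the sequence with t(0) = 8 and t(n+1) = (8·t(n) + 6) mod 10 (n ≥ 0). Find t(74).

Listing terms: t(0) = 8,  t(1) = 0,  t(2) = 6,  t(3) = 4,  t(4) = 8.
Since t(4) = t(0) = 8, the sequence is periodic with period 4.
(74 - 0) mod 4 = 2, so t(74) = t(2) = 6.

6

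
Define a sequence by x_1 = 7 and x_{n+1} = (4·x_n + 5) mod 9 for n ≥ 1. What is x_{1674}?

5

We have x_1 = 7; x_2 = 6; x_3 = 2; x_4 = 4; x_5 = 3; x_6 = 8; x_7 = 1; x_8 = 0; x_9 = 5; x_{10} = 7.
The sequence repeats with period 9.
(1674 - 1) mod 9 = 8, so x_{1674} = x_9 = 5.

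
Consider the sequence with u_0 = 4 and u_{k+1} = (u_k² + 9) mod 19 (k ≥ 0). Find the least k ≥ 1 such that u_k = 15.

6

Computing terms: u_0 = 4; u_1 = 6; u_2 = 7; u_3 = 1; u_4 = 10; u_5 = 14; u_6 = 15; u_7 = 6.
Since u_7 = u_1 = 6, the sequence is eventually periodic: after a pre-period of length 1 it cycles with period 6.
The value 15 first appears (with k ≥ 1) at u_6.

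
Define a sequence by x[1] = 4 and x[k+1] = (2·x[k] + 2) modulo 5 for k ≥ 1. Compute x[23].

x[1] = 4,  x[2] = 0,  x[3] = 2,  x[4] = 1,  x[5] = 4.
The sequence repeats with period 4.
So x[23] = x[1 + ((23-1) mod 4)] = x[3] = 2.

2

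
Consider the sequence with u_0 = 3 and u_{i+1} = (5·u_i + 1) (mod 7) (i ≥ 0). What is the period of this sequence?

6

Computing terms: u_0 = 3,  u_1 = 2,  u_2 = 4,  u_3 = 0,  u_4 = 1,  u_5 = 6,  u_6 = 3.
Since u_6 = u_0 = 3, the sequence is periodic with period 6.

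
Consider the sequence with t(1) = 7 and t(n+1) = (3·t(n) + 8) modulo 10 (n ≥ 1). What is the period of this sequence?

Computing terms: t(1) = 7, t(2) = 9, t(3) = 5, t(4) = 3, t(5) = 7.
Since t(5) = t(1) = 7, the sequence is periodic with period 4.

4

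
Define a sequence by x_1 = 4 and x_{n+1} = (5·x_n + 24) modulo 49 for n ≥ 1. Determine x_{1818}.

We have x_1 = 4, x_2 = 44, x_3 = 48, x_4 = 19, x_5 = 21, x_6 = 31, x_7 = 32, x_8 = 37, x_9 = 13, x_{10} = 40, x_{11} = 28, x_{12} = 17, x_{13} = 11, x_{14} = 30, x_{15} = 27, x_{16} = 12, x_{17} = 35, x_{18} = 3, x_{19} = 39, x_{20} = 23, x_{21} = 41, x_{22} = 33, x_{23} = 42, x_{24} = 38, x_{25} = 18, x_{26} = 16, x_{27} = 6, x_{28} = 5, x_{29} = 0, x_{30} = 24, x_{31} = 46, x_{32} = 9, x_{33} = 20, x_{34} = 26, x_{35} = 7, x_{36} = 10, x_{37} = 25, x_{38} = 2, x_{39} = 34, x_{40} = 47, x_{41} = 14, x_{42} = 45, x_{43} = 4.
The sequence repeats with period 42.
(1818 - 1) mod 42 = 11, so x_{1818} = x_{12} = 17.

17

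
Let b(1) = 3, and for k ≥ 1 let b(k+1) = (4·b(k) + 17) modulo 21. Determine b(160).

Listing terms: b(1) = 3; b(2) = 8; b(3) = 7; b(4) = 3.
The sequence repeats with period 3.
(160 - 1) mod 3 = 0, so b(160) = b(1) = 3.

3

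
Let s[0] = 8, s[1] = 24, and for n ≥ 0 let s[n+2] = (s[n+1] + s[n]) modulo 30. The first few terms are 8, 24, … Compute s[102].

We have s[0] = 8; s[1] = 24; s[2] = 2; s[3] = 26; s[4] = 28; s[5] = 24; s[6] = 22; s[7] = 16; s[8] = 8; s[9] = 24.
The sequence repeats with period 8.
So s[102] = s[0 + ((102-0) mod 8)] = s[6] = 22.

22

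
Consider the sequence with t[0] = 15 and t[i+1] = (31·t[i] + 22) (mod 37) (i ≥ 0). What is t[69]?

6

We have t[0] = 15, t[1] = 6, t[2] = 23, t[3] = 32, t[4] = 15.
Since t[4] = t[0] = 15, the sequence is periodic with period 4.
So t[69] = t[0 + ((69-0) mod 4)] = t[1] = 6.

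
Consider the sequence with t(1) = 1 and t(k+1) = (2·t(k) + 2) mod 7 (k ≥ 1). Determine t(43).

1

Computing terms: t(1) = 1,  t(2) = 4,  t(3) = 3,  t(4) = 1.
Since t(4) = t(1) = 1, the sequence is periodic with period 3.
(43 - 1) mod 3 = 0, so t(43) = t(1) = 1.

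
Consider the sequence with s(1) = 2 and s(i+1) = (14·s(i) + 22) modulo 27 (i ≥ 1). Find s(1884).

s(1) = 2, s(2) = 23, s(3) = 20, s(4) = 5, s(5) = 11, s(6) = 14, s(7) = 2.
Since s(7) = s(1) = 2, the sequence is periodic with period 6.
So s(1884) = s(1 + ((1884-1) mod 6)) = s(6) = 14.

14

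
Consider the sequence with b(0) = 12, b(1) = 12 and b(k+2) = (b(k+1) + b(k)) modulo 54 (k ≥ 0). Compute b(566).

30

b(0) = 12, b(1) = 12, b(2) = 24, b(3) = 36, b(4) = 6, b(5) = 42, b(6) = 48, b(7) = 36, b(8) = 30, b(9) = 12, b(10) = 42, b(11) = 0, b(12) = 42, b(13) = 42, b(14) = 30, b(15) = 18, b(16) = 48, b(17) = 12, b(18) = 6, b(19) = 18, b(20) = 24, b(21) = 42, b(22) = 12, b(23) = 0, b(24) = 12, b(25) = 12.
The sequence repeats with period 24.
(566 - 0) mod 24 = 14, so b(566) = b(14) = 30.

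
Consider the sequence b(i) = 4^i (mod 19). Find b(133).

Computing terms: b(1) = 4,  b(2) = 16,  b(3) = 7,  b(4) = 9,  b(5) = 17,  b(6) = 11,  b(7) = 6,  b(8) = 5,  b(9) = 1,  b(10) = 4.
Since b(10) = b(1) = 4, the sequence is periodic with period 9.
So b(133) = b(1 + ((133-1) mod 9)) = b(7) = 6.

6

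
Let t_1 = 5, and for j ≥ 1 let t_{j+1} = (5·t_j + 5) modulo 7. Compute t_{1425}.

t_1 = 5; t_2 = 2; t_3 = 1; t_4 = 3; t_5 = 6; t_6 = 0; t_7 = 5.
The sequence repeats with period 6.
So t_{1425} = t_{1 + ((1425-1) mod 6)} = t_3 = 1.

1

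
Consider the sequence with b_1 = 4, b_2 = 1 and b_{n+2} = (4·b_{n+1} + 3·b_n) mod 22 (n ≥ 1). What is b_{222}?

b_1 = 4; b_2 = 1; b_3 = 16; b_4 = 1; b_5 = 8; b_6 = 13; b_7 = 10; b_8 = 13; b_9 = 16; b_{10} = 15; b_{11} = 20; b_{12} = 15; b_{13} = 10; b_{14} = 19; b_{15} = 18; b_{16} = 19; b_{17} = 20; b_{18} = 5; b_{19} = 14; b_{20} = 5; b_{21} = 18; b_{22} = 21; b_{23} = 6; b_{24} = 21; b_{25} = 14; b_{26} = 9; b_{27} = 12; b_{28} = 9; b_{29} = 6; b_{30} = 7; b_{31} = 2; b_{32} = 7; b_{33} = 12; b_{34} = 3; b_{35} = 4; b_{36} = 3; b_{37} = 2; b_{38} = 17; b_{39} = 8; b_{40} = 17; b_{41} = 4; b_{42} = 1.
Since (b_{41}, b_{42}) = (b_1, b_2) = (4, 1) (two consecutive terms determine the rest), the sequence is periodic with period 40.
So b_{222} = b_{1 + ((222-1) mod 40)} = b_{22} = 21.

21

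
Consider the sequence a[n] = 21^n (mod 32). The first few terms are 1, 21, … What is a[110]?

9

Computing terms: a[0] = 1, a[1] = 21, a[2] = 25, a[3] = 13, a[4] = 17, a[5] = 5, a[6] = 9, a[7] = 29, a[8] = 1.
The sequence repeats with period 8.
So a[110] = a[0 + ((110-0) mod 8)] = a[6] = 9.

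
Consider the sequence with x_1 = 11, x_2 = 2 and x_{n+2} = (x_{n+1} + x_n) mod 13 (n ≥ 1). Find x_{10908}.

We have x_1 = 11, x_2 = 2, x_3 = 0, x_4 = 2, x_5 = 2, x_6 = 4, x_7 = 6, x_8 = 10, x_9 = 3, x_{10} = 0, x_{11} = 3, x_{12} = 3, x_{13} = 6, x_{14} = 9, x_{15} = 2, x_{16} = 11, x_{17} = 0, x_{18} = 11, x_{19} = 11, x_{20} = 9, x_{21} = 7, x_{22} = 3, x_{23} = 10, x_{24} = 0, x_{25} = 10, x_{26} = 10, x_{27} = 7, x_{28} = 4, x_{29} = 11, x_{30} = 2.
The sequence repeats with period 28.
(10908 - 1) mod 28 = 15, so x_{10908} = x_{16} = 11.

11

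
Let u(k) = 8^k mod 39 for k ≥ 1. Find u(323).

5

Listing terms: u(1) = 8,  u(2) = 25,  u(3) = 5,  u(4) = 1,  u(5) = 8.
The sequence repeats with period 4.
(323 - 1) mod 4 = 2, so u(323) = u(3) = 5.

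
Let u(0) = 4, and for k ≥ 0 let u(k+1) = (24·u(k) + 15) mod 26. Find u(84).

17

Computing terms: u(0) = 4; u(1) = 7; u(2) = 1; u(3) = 13; u(4) = 15; u(5) = 11; u(6) = 19; u(7) = 3; u(8) = 9; u(9) = 23; u(10) = 21; u(11) = 25; u(12) = 17; u(13) = 7.
Since u(13) = u(1) = 7, the sequence is eventually periodic: after a pre-period of length 1 it cycles with period 12.
For k ≥ 1, u(k) depends only on (k - 1) mod 12. (84 - 1) mod 12 = 11, so u(84) = u(12) = 17.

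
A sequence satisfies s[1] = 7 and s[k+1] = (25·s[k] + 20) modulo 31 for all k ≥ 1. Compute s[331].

7

We have s[1] = 7; s[2] = 9; s[3] = 28; s[4] = 7.
Since s[4] = s[1] = 7, the sequence is periodic with period 3.
So s[331] = s[1 + ((331-1) mod 3)] = s[1] = 7.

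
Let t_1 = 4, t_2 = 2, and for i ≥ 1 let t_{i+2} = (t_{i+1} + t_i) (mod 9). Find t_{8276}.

5

We have t_1 = 4,  t_2 = 2,  t_3 = 6,  t_4 = 8,  t_5 = 5,  t_6 = 4,  t_7 = 0,  t_8 = 4,  t_9 = 4,  t_{10} = 8,  t_{11} = 3,  t_{12} = 2,  t_{13} = 5,  t_{14} = 7,  t_{15} = 3,  t_{16} = 1,  t_{17} = 4,  t_{18} = 5,  t_{19} = 0,  t_{20} = 5,  t_{21} = 5,  t_{22} = 1,  t_{23} = 6,  t_{24} = 7,  t_{25} = 4,  t_{26} = 2.
Since (t_{25}, t_{26}) = (t_1, t_2) = (4, 2) (two consecutive terms determine the rest), the sequence is periodic with period 24.
So t_{8276} = t_{1 + ((8276-1) mod 24)} = t_{20} = 5.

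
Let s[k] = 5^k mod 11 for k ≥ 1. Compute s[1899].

9

Computing terms: s[1] = 5; s[2] = 3; s[3] = 4; s[4] = 9; s[5] = 1; s[6] = 5.
The sequence repeats with period 5.
(1899 - 1) mod 5 = 3, so s[1899] = s[4] = 9.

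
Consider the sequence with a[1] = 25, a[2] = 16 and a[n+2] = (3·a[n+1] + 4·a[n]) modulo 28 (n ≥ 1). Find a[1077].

Computing terms: a[1] = 25; a[2] = 16; a[3] = 8; a[4] = 4; a[5] = 16; a[6] = 8.
Since (a[5], a[6]) = (a[2], a[3]) = (16, 8) (two consecutive terms determine the rest), the sequence is eventually periodic: after a pre-period of length 1 it cycles with period 3.
For n ≥ 2, a[n] depends only on (n - 2) mod 3. (1077 - 2) mod 3 = 1, so a[1077] = a[3] = 8.

8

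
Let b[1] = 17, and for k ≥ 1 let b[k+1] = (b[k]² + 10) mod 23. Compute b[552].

18

Listing terms: b[1] = 17; b[2] = 0; b[3] = 10; b[4] = 18; b[5] = 12; b[6] = 16; b[7] = 13; b[8] = 18.
Since b[8] = b[4] = 18, the sequence is eventually periodic: after a pre-period of length 3 it cycles with period 4.
For k ≥ 4, b[k] depends only on (k - 4) mod 4. (552 - 4) mod 4 = 0, so b[552] = b[4] = 18.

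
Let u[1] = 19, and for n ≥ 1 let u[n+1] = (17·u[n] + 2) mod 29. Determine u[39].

u[1] = 19, u[2] = 6, u[3] = 17, u[4] = 1, u[5] = 19.
Since u[5] = u[1] = 19, the sequence is periodic with period 4.
So u[39] = u[1 + ((39-1) mod 4)] = u[3] = 17.

17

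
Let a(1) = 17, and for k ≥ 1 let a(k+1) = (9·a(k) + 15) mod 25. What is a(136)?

23

Computing terms: a(1) = 17, a(2) = 18, a(3) = 2, a(4) = 8, a(5) = 12, a(6) = 23, a(7) = 22, a(8) = 13, a(9) = 7, a(10) = 3, a(11) = 17.
The sequence repeats with period 10.
So a(136) = a(1 + ((136-1) mod 10)) = a(6) = 23.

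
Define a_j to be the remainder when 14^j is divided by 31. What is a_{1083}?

16

Computing terms: a_1 = 14, a_2 = 10, a_3 = 16, a_4 = 7, a_5 = 5, a_6 = 8, a_7 = 19, a_8 = 18, a_9 = 4, a_{10} = 25, a_{11} = 9, a_{12} = 2, a_{13} = 28, a_{14} = 20, a_{15} = 1, a_{16} = 14.
Since a_{16} = a_1 = 14, the sequence is periodic with period 15.
(1083 - 1) mod 15 = 2, so a_{1083} = a_3 = 16.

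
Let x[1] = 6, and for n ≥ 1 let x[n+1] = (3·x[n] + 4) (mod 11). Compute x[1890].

8

Listing terms: x[1] = 6,  x[2] = 0,  x[3] = 4,  x[4] = 5,  x[5] = 8,  x[6] = 6.
The sequence repeats with period 5.
So x[1890] = x[1 + ((1890-1) mod 5)] = x[5] = 8.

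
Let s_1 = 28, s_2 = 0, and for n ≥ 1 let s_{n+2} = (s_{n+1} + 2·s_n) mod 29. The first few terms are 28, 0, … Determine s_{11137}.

11

Listing terms: s_1 = 28,  s_2 = 0,  s_3 = 27,  s_4 = 27,  s_5 = 23,  s_6 = 19,  s_7 = 7,  s_8 = 16,  s_9 = 1,  s_{10} = 4,  s_{11} = 6,  s_{12} = 14,  s_{13} = 26,  s_{14} = 25,  s_{15} = 19,  s_{16} = 11,  s_{17} = 20,  s_{18} = 13,  s_{19} = 24,  s_{20} = 21,  s_{21} = 11,  s_{22} = 24,  s_{23} = 17,  s_{24} = 7,  s_{25} = 12,  s_{26} = 26,  s_{27} = 21,  s_{28} = 15,  s_{29} = 28,  s_{30} = 0.
Since (s_{29}, s_{30}) = (s_1, s_2) = (28, 0) (two consecutive terms determine the rest), the sequence is periodic with period 28.
So s_{11137} = s_{1 + ((11137-1) mod 28)} = s_{21} = 11.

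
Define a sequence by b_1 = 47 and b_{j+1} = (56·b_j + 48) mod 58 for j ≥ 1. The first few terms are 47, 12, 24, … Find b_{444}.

54

Computing terms: b_1 = 47, b_2 = 12, b_3 = 24, b_4 = 0, b_5 = 48, b_6 = 10, b_7 = 28, b_8 = 50, b_9 = 6, b_{10} = 36, b_{11} = 34, b_{12} = 38, b_{13} = 30, b_{14} = 46, b_{15} = 14, b_{16} = 20, b_{17} = 8, b_{18} = 32, b_{19} = 42, b_{20} = 22, b_{21} = 4, b_{22} = 40, b_{23} = 26, b_{24} = 54, b_{25} = 56, b_{26} = 52, b_{27} = 2, b_{28} = 44, b_{29} = 18, b_{30} = 12.
Since b_{30} = b_2 = 12, the sequence is eventually periodic: after a pre-period of length 1 it cycles with period 28.
For j ≥ 2, b_j depends only on (j - 2) mod 28. (444 - 2) mod 28 = 22, so b_{444} = b_{24} = 54.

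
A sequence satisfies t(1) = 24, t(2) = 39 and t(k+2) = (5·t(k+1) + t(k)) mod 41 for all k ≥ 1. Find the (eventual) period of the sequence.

28

We have t(1) = 24; t(2) = 39; t(3) = 14; t(4) = 27; t(5) = 26; t(6) = 34; t(7) = 32; t(8) = 30; t(9) = 18; t(10) = 38; t(11) = 3; t(12) = 12; t(13) = 22; t(14) = 40; t(15) = 17; t(16) = 2; t(17) = 27; t(18) = 14; t(19) = 15; t(20) = 7; t(21) = 9; t(22) = 11; t(23) = 23; t(24) = 3; t(25) = 38; t(26) = 29; t(27) = 19; t(28) = 1; t(29) = 24; t(30) = 39.
Since (t(29), t(30)) = (t(1), t(2)) = (24, 39) (two consecutive terms determine the rest), the sequence is periodic with period 28.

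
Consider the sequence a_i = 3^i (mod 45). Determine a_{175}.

We have a_0 = 1, a_1 = 3, a_2 = 9, a_3 = 27, a_4 = 36, a_5 = 18, a_6 = 9.
Since a_6 = a_2 = 9, the sequence is eventually periodic: after a pre-period of length 2 it cycles with period 4.
For i ≥ 2, a_i depends only on (i - 2) mod 4. (175 - 2) mod 4 = 1, so a_{175} = a_3 = 27.

27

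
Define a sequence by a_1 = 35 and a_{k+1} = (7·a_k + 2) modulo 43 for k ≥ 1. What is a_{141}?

11

We have a_1 = 35; a_2 = 32; a_3 = 11; a_4 = 36; a_5 = 39; a_6 = 17; a_7 = 35.
The sequence repeats with period 6.
(141 - 1) mod 6 = 2, so a_{141} = a_3 = 11.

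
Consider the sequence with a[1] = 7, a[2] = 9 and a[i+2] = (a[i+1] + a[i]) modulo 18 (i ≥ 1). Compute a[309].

a[1] = 7; a[2] = 9; a[3] = 16; a[4] = 7; a[5] = 5; a[6] = 12; a[7] = 17; a[8] = 11; a[9] = 10; a[10] = 3; a[11] = 13; a[12] = 16; a[13] = 11; a[14] = 9; a[15] = 2; a[16] = 11; a[17] = 13; a[18] = 6; a[19] = 1; a[20] = 7; a[21] = 8; a[22] = 15; a[23] = 5; a[24] = 2; a[25] = 7; a[26] = 9.
Since (a[25], a[26]) = (a[1], a[2]) = (7, 9) (two consecutive terms determine the rest), the sequence is periodic with period 24.
(309 - 1) mod 24 = 20, so a[309] = a[21] = 8.

8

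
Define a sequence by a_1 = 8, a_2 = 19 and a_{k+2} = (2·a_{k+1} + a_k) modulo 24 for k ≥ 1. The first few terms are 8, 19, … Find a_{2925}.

Listing terms: a_1 = 8, a_2 = 19, a_3 = 22, a_4 = 15, a_5 = 4, a_6 = 23, a_7 = 2, a_8 = 3, a_9 = 8, a_{10} = 19.
Since (a_9, a_{10}) = (a_1, a_2) = (8, 19) (two consecutive terms determine the rest), the sequence is periodic with period 8.
So a_{2925} = a_{1 + ((2925-1) mod 8)} = a_5 = 4.

4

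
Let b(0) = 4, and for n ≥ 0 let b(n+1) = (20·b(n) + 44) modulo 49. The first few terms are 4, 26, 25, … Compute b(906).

11

Listing terms: b(0) = 4,  b(1) = 26,  b(2) = 25,  b(3) = 5,  b(4) = 46,  b(5) = 33,  b(6) = 18,  b(7) = 12,  b(8) = 39,  b(9) = 40,  b(10) = 11,  b(11) = 19,  b(12) = 32,  b(13) = 47,  b(14) = 4.
The sequence repeats with period 14.
(906 - 0) mod 14 = 10, so b(906) = b(10) = 11.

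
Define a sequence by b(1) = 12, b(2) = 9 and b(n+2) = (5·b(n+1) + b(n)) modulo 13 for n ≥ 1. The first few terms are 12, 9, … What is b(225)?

b(1) = 12; b(2) = 9; b(3) = 5; b(4) = 8; b(5) = 6; b(6) = 12; b(7) = 1; b(8) = 4; b(9) = 8; b(10) = 5; b(11) = 7; b(12) = 1; b(13) = 12; b(14) = 9.
The sequence repeats with period 12.
(225 - 1) mod 12 = 8, so b(225) = b(9) = 8.

8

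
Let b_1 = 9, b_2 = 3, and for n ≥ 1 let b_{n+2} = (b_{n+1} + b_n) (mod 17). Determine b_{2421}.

10

We have b_1 = 9; b_2 = 3; b_3 = 12; b_4 = 15; b_5 = 10; b_6 = 8; b_7 = 1; b_8 = 9; b_9 = 10; b_{10} = 2; b_{11} = 12; b_{12} = 14; b_{13} = 9; b_{14} = 6; b_{15} = 15; b_{16} = 4; b_{17} = 2; b_{18} = 6; b_{19} = 8; b_{20} = 14; b_{21} = 5; b_{22} = 2; b_{23} = 7; b_{24} = 9; b_{25} = 16; b_{26} = 8; b_{27} = 7; b_{28} = 15; b_{29} = 5; b_{30} = 3; b_{31} = 8; b_{32} = 11; b_{33} = 2; b_{34} = 13; b_{35} = 15; b_{36} = 11; b_{37} = 9; b_{38} = 3.
Since (b_{37}, b_{38}) = (b_1, b_2) = (9, 3) (two consecutive terms determine the rest), the sequence is periodic with period 36.
So b_{2421} = b_{1 + ((2421-1) mod 36)} = b_9 = 10.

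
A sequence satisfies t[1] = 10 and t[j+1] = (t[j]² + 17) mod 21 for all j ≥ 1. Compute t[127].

17

Listing terms: t[1] = 10, t[2] = 12, t[3] = 14, t[4] = 3, t[5] = 5, t[6] = 0, t[7] = 17, t[8] = 12.
Since t[8] = t[2] = 12, the sequence is eventually periodic: after a pre-period of length 1 it cycles with period 6.
For j ≥ 2, t[j] depends only on (j - 2) mod 6. (127 - 2) mod 6 = 5, so t[127] = t[7] = 17.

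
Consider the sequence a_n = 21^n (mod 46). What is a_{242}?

1

We have a_1 = 21,  a_2 = 27,  a_3 = 15,  a_4 = 39,  a_5 = 37,  a_6 = 41,  a_7 = 33,  a_8 = 3,  a_9 = 17,  a_{10} = 35,  a_{11} = 45,  a_{12} = 25,  a_{13} = 19,  a_{14} = 31,  a_{15} = 7,  a_{16} = 9,  a_{17} = 5,  a_{18} = 13,  a_{19} = 43,  a_{20} = 29,  a_{21} = 11,  a_{22} = 1,  a_{23} = 21.
Since a_{23} = a_1 = 21, the sequence is periodic with period 22.
So a_{242} = a_{1 + ((242-1) mod 22)} = a_{22} = 1.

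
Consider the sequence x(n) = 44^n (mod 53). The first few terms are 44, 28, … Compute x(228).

Computing terms: x(1) = 44,  x(2) = 28,  x(3) = 13,  x(4) = 42,  x(5) = 46,  x(6) = 10,  x(7) = 16,  x(8) = 15,  x(9) = 24,  x(10) = 49,  x(11) = 36,  x(12) = 47,  x(13) = 1,  x(14) = 44.
The sequence repeats with period 13.
(228 - 1) mod 13 = 6, so x(228) = x(7) = 16.

16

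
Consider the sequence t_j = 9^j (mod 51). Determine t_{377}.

9

We have t_0 = 1,  t_1 = 9,  t_2 = 30,  t_3 = 15,  t_4 = 33,  t_5 = 42,  t_6 = 21,  t_7 = 36,  t_8 = 18,  t_9 = 9.
Since t_9 = t_1 = 9, the sequence is eventually periodic: after a pre-period of length 1 it cycles with period 8.
For j ≥ 1, t_j depends only on (j - 1) mod 8. (377 - 1) mod 8 = 0, so t_{377} = t_1 = 9.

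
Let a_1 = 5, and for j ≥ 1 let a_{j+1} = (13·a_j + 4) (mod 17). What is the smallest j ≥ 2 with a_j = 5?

a_1 = 5,  a_2 = 1,  a_3 = 0,  a_4 = 4,  a_5 = 5.
Since a_5 = a_1 = 5, the sequence is periodic with period 4.
The value 5 next appears (with j ≥ 2) at a_5.

5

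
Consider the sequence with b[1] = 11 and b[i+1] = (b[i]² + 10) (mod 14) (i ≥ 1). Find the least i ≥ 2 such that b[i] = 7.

3

Listing terms: b[1] = 11, b[2] = 5, b[3] = 7, b[4] = 3, b[5] = 5.
Since b[5] = b[2] = 5, the sequence is eventually periodic: after a pre-period of length 1 it cycles with period 3.
The value 7 first appears (with i ≥ 2) at b[3].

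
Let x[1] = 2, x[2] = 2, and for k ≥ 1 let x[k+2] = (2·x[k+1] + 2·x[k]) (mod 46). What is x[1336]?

x[1] = 2; x[2] = 2; x[3] = 8; x[4] = 20; x[5] = 10; x[6] = 14; x[7] = 2; x[8] = 32; x[9] = 22; x[10] = 16; x[11] = 30; x[12] = 0; x[13] = 14; x[14] = 28; x[15] = 38; x[16] = 40; x[17] = 18; x[18] = 24; x[19] = 38; x[20] = 32; x[21] = 2; x[22] = 22; x[23] = 2; x[24] = 2.
Since (x[23], x[24]) = (x[1], x[2]) = (2, 2) (two consecutive terms determine the rest), the sequence is periodic with period 22.
(1336 - 1) mod 22 = 15, so x[1336] = x[16] = 40.

40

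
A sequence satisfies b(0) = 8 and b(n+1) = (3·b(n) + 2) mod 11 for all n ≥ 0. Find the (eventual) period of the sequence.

b(0) = 8; b(1) = 4; b(2) = 3; b(3) = 0; b(4) = 2; b(5) = 8.
Since b(5) = b(0) = 8, the sequence is periodic with period 5.

5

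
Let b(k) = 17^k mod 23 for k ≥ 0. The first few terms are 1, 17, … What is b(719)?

15

We have b(0) = 1, b(1) = 17, b(2) = 13, b(3) = 14, b(4) = 8, b(5) = 21, b(6) = 12, b(7) = 20, b(8) = 18, b(9) = 7, b(10) = 4, b(11) = 22, b(12) = 6, b(13) = 10, b(14) = 9, b(15) = 15, b(16) = 2, b(17) = 11, b(18) = 3, b(19) = 5, b(20) = 16, b(21) = 19, b(22) = 1.
Since b(22) = b(0) = 1, the sequence is periodic with period 22.
So b(719) = b(0 + ((719-0) mod 22)) = b(15) = 15.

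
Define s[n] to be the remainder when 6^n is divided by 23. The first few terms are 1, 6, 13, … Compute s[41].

Listing terms: s[0] = 1; s[1] = 6; s[2] = 13; s[3] = 9; s[4] = 8; s[5] = 2; s[6] = 12; s[7] = 3; s[8] = 18; s[9] = 16; s[10] = 4; s[11] = 1.
Since s[11] = s[0] = 1, the sequence is periodic with period 11.
So s[41] = s[0 + ((41-0) mod 11)] = s[8] = 18.

18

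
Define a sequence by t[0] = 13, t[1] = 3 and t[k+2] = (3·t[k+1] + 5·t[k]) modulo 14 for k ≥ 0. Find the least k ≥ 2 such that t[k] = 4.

Listing terms: t[0] = 13, t[1] = 3, t[2] = 4, t[3] = 13, t[4] = 3.
Since (t[3], t[4]) = (t[0], t[1]) = (13, 3) (two consecutive terms determine the rest), the sequence is periodic with period 3.
The value 4 first appears (with k ≥ 2) at t[2].

2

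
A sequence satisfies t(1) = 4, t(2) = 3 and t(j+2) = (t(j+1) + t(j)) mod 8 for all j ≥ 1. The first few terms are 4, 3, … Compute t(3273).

3

t(1) = 4; t(2) = 3; t(3) = 7; t(4) = 2; t(5) = 1; t(6) = 3; t(7) = 4; t(8) = 7; t(9) = 3; t(10) = 2; t(11) = 5; t(12) = 7; t(13) = 4; t(14) = 3.
Since (t(13), t(14)) = (t(1), t(2)) = (4, 3) (two consecutive terms determine the rest), the sequence is periodic with period 12.
So t(3273) = t(1 + ((3273-1) mod 12)) = t(9) = 3.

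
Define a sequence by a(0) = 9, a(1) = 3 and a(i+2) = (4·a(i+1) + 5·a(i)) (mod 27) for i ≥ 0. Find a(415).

We have a(0) = 9,  a(1) = 3,  a(2) = 3,  a(3) = 0,  a(4) = 15,  a(5) = 6,  a(6) = 18,  a(7) = 21,  a(8) = 12,  a(9) = 18,  a(10) = 24,  a(11) = 24,  a(12) = 0,  a(13) = 12,  a(14) = 21,  a(15) = 9,  a(16) = 6,  a(17) = 15,  a(18) = 9,  a(19) = 3.
Since (a(18), a(19)) = (a(0), a(1)) = (9, 3) (two consecutive terms determine the rest), the sequence is periodic with period 18.
(415 - 0) mod 18 = 1, so a(415) = a(1) = 3.

3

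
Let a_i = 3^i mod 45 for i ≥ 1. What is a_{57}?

Computing terms: a_1 = 3, a_2 = 9, a_3 = 27, a_4 = 36, a_5 = 18, a_6 = 9.
Since a_6 = a_2 = 9, the sequence is eventually periodic: after a pre-period of length 1 it cycles with period 4.
For i ≥ 2, a_i depends only on (i - 2) mod 4. (57 - 2) mod 4 = 3, so a_{57} = a_5 = 18.

18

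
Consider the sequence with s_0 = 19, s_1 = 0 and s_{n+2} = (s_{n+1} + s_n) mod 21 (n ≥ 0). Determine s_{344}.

We have s_0 = 19; s_1 = 0; s_2 = 19; s_3 = 19; s_4 = 17; s_5 = 15; s_6 = 11; s_7 = 5; s_8 = 16; s_9 = 0; s_{10} = 16; s_{11} = 16; s_{12} = 11; s_{13} = 6; s_{14} = 17; s_{15} = 2; s_{16} = 19; s_{17} = 0.
Since (s_{16}, s_{17}) = (s_0, s_1) = (19, 0) (two consecutive terms determine the rest), the sequence is periodic with period 16.
So s_{344} = s_{0 + ((344-0) mod 16)} = s_8 = 16.

16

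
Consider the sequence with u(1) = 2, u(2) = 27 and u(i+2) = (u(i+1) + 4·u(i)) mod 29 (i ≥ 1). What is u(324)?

15

Computing terms: u(1) = 2; u(2) = 27; u(3) = 6; u(4) = 27; u(5) = 22; u(6) = 14; u(7) = 15; u(8) = 13; u(9) = 15; u(10) = 9; u(11) = 11; u(12) = 18; u(13) = 4; u(14) = 18; u(15) = 5; u(16) = 19; u(17) = 10; u(18) = 28; u(19) = 10; u(20) = 6; u(21) = 17; u(22) = 12; u(23) = 22; u(24) = 12; u(25) = 13; u(26) = 3; u(27) = 26; u(28) = 9; u(29) = 26; u(30) = 4; u(31) = 21; u(32) = 8; u(33) = 5; u(34) = 8; u(35) = 28; u(36) = 2; u(37) = 27.
The sequence repeats with period 35.
So u(324) = u(1 + ((324-1) mod 35)) = u(9) = 15.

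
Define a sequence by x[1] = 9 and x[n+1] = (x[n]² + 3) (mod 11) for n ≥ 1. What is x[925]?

1

Computing terms: x[1] = 9,  x[2] = 7,  x[3] = 8,  x[4] = 1,  x[5] = 4,  x[6] = 8.
Since x[6] = x[3] = 8, the sequence is eventually periodic: after a pre-period of length 2 it cycles with period 3.
For n ≥ 3, x[n] depends only on (n - 3) mod 3. (925 - 3) mod 3 = 1, so x[925] = x[4] = 1.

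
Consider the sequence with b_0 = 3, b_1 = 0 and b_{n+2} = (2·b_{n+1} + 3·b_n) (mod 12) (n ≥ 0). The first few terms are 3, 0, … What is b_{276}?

We have b_0 = 3, b_1 = 0, b_2 = 9, b_3 = 6, b_4 = 3, b_5 = 0.
Since (b_4, b_5) = (b_0, b_1) = (3, 0) (two consecutive terms determine the rest), the sequence is periodic with period 4.
(276 - 0) mod 4 = 0, so b_{276} = b_0 = 3.

3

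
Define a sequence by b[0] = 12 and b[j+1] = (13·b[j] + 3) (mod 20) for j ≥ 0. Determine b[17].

19

Computing terms: b[0] = 12, b[1] = 19, b[2] = 10, b[3] = 13, b[4] = 12.
Since b[4] = b[0] = 12, the sequence is periodic with period 4.
So b[17] = b[0 + ((17-0) mod 4)] = b[1] = 19.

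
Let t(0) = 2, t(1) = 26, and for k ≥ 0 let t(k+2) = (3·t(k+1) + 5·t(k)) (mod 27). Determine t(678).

25

We have t(0) = 2; t(1) = 26; t(2) = 7; t(3) = 16; t(4) = 2; t(5) = 5; t(6) = 25; t(7) = 19; t(8) = 20; t(9) = 20; t(10) = 25; t(11) = 13; t(12) = 2; t(13) = 17; t(14) = 7; t(15) = 25; t(16) = 2; t(17) = 23; t(18) = 25; t(19) = 1; t(20) = 20; t(21) = 11; t(22) = 25; t(23) = 22; t(24) = 2; t(25) = 8; t(26) = 7; t(27) = 7; t(28) = 2; t(29) = 14; t(30) = 25; t(31) = 10; t(32) = 20; t(33) = 2; t(34) = 25; t(35) = 4; t(36) = 2; t(37) = 26.
The sequence repeats with period 36.
So t(678) = t(0 + ((678-0) mod 36)) = t(30) = 25.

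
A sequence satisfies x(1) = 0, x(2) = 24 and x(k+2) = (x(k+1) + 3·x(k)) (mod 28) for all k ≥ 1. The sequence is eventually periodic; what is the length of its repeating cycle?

Computing terms: x(1) = 0, x(2) = 24, x(3) = 24, x(4) = 12, x(5) = 0, x(6) = 8, x(7) = 8, x(8) = 4, x(9) = 0, x(10) = 12, x(11) = 12, x(12) = 20, x(13) = 0, x(14) = 4, x(15) = 4, x(16) = 16, x(17) = 0, x(18) = 20, x(19) = 20, x(20) = 24, x(21) = 0, x(22) = 16, x(23) = 16, x(24) = 8, x(25) = 0, x(26) = 24.
Since (x(25), x(26)) = (x(1), x(2)) = (0, 24) (two consecutive terms determine the rest), the sequence is periodic with period 24.

24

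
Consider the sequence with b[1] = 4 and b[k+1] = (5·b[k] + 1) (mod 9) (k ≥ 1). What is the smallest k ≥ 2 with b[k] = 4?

7

b[1] = 4, b[2] = 3, b[3] = 7, b[4] = 0, b[5] = 1, b[6] = 6, b[7] = 4.
Since b[7] = b[1] = 4, the sequence is periodic with period 6.
The value 4 next appears (with k ≥ 2) at b[7].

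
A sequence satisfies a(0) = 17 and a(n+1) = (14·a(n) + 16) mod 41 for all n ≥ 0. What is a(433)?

Listing terms: a(0) = 17,  a(1) = 8,  a(2) = 5,  a(3) = 4,  a(4) = 31,  a(5) = 40,  a(6) = 2,  a(7) = 3,  a(8) = 17.
The sequence repeats with period 8.
So a(433) = a(0 + ((433-0) mod 8)) = a(1) = 8.

8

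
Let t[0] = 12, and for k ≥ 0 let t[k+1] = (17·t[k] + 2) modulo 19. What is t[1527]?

4

t[0] = 12; t[1] = 16; t[2] = 8; t[3] = 5; t[4] = 11; t[5] = 18; t[6] = 4; t[7] = 13; t[8] = 14; t[9] = 12.
The sequence repeats with period 9.
(1527 - 0) mod 9 = 6, so t[1527] = t[6] = 4.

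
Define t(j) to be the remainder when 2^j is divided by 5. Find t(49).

t(0) = 1, t(1) = 2, t(2) = 4, t(3) = 3, t(4) = 1.
Since t(4) = t(0) = 1, the sequence is periodic with period 4.
(49 - 0) mod 4 = 1, so t(49) = t(1) = 2.

2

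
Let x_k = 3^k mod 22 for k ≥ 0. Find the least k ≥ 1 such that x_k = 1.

We have x_0 = 1,  x_1 = 3,  x_2 = 9,  x_3 = 5,  x_4 = 15,  x_5 = 1.
The sequence repeats with period 5.
The value 1 next appears (with k ≥ 1) at x_5.

5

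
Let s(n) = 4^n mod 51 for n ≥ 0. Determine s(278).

16

s(0) = 1; s(1) = 4; s(2) = 16; s(3) = 13; s(4) = 1.
Since s(4) = s(0) = 1, the sequence is periodic with period 4.
(278 - 0) mod 4 = 2, so s(278) = s(2) = 16.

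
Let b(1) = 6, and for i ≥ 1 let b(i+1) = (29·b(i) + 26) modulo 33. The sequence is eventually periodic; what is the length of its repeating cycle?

10

Listing terms: b(1) = 6; b(2) = 2; b(3) = 18; b(4) = 20; b(5) = 12; b(6) = 11; b(7) = 15; b(8) = 32; b(9) = 30; b(10) = 5; b(11) = 6.
Since b(11) = b(1) = 6, the sequence is periodic with period 10.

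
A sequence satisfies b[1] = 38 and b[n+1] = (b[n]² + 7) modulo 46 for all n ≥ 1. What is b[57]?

38

We have b[1] = 38,  b[2] = 25,  b[3] = 34,  b[4] = 13,  b[5] = 38.
Since b[5] = b[1] = 38, the sequence is periodic with period 4.
So b[57] = b[1 + ((57-1) mod 4)] = b[1] = 38.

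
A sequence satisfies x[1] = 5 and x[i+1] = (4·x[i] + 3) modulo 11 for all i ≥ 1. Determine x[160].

6

We have x[1] = 5, x[2] = 1, x[3] = 7, x[4] = 9, x[5] = 6, x[6] = 5.
Since x[6] = x[1] = 5, the sequence is periodic with period 5.
So x[160] = x[1 + ((160-1) mod 5)] = x[5] = 6.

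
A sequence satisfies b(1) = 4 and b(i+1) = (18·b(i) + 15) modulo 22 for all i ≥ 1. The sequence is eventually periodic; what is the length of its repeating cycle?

10

We have b(1) = 4; b(2) = 21; b(3) = 19; b(4) = 5; b(5) = 17; b(6) = 13; b(7) = 7; b(8) = 9; b(9) = 1; b(10) = 11; b(11) = 15; b(12) = 21.
Since b(12) = b(2) = 21, the sequence is eventually periodic: after a pre-period of length 1 it cycles with period 10.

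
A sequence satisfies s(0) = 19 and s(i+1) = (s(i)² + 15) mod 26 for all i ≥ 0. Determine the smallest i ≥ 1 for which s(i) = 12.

Listing terms: s(0) = 19; s(1) = 12; s(2) = 3; s(3) = 24; s(4) = 19.
Since s(4) = s(0) = 19, the sequence is periodic with period 4.
The value 12 first appears (with i ≥ 1) at s(1).

1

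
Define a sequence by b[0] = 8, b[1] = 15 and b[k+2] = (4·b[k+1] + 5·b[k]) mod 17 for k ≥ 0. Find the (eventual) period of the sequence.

Listing terms: b[0] = 8,  b[1] = 15,  b[2] = 15,  b[3] = 16,  b[4] = 3,  b[5] = 7,  b[6] = 9,  b[7] = 3,  b[8] = 6,  b[9] = 5,  b[10] = 16,  b[11] = 4,  b[12] = 11,  b[13] = 13,  b[14] = 5,  b[15] = 0,  b[16] = 8,  b[17] = 15.
Since (b[16], b[17]) = (b[0], b[1]) = (8, 15) (two consecutive terms determine the rest), the sequence is periodic with period 16.

16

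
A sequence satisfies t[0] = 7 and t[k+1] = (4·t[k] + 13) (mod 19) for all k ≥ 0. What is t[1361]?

6

We have t[0] = 7,  t[1] = 3,  t[2] = 6,  t[3] = 18,  t[4] = 9,  t[5] = 11,  t[6] = 0,  t[7] = 13,  t[8] = 8,  t[9] = 7.
The sequence repeats with period 9.
(1361 - 0) mod 9 = 2, so t[1361] = t[2] = 6.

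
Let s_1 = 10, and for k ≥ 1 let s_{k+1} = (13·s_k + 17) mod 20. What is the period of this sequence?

Listing terms: s_1 = 10,  s_2 = 7,  s_3 = 8,  s_4 = 1,  s_5 = 10.
Since s_5 = s_1 = 10, the sequence is periodic with period 4.

4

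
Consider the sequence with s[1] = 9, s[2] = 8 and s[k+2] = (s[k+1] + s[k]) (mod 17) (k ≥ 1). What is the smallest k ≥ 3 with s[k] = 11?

16

s[1] = 9, s[2] = 8, s[3] = 0, s[4] = 8, s[5] = 8, s[6] = 16, s[7] = 7, s[8] = 6, s[9] = 13, s[10] = 2, s[11] = 15, s[12] = 0, s[13] = 15, s[14] = 15, s[15] = 13, s[16] = 11, s[17] = 7, s[18] = 1, s[19] = 8, s[20] = 9, s[21] = 0, s[22] = 9, s[23] = 9, s[24] = 1, s[25] = 10, s[26] = 11, s[27] = 4, s[28] = 15, s[29] = 2, s[30] = 0, s[31] = 2, s[32] = 2, s[33] = 4, s[34] = 6, s[35] = 10, s[36] = 16, s[37] = 9, s[38] = 8.
Since (s[37], s[38]) = (s[1], s[2]) = (9, 8) (two consecutive terms determine the rest), the sequence is periodic with period 36.
The value 11 first appears (with k ≥ 3) at s[16].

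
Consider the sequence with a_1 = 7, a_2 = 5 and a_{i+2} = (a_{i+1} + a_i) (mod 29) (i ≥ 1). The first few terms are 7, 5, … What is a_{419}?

9

Listing terms: a_1 = 7, a_2 = 5, a_3 = 12, a_4 = 17, a_5 = 0, a_6 = 17, a_7 = 17, a_8 = 5, a_9 = 22, a_{10} = 27, a_{11} = 20, a_{12} = 18, a_{13} = 9, a_{14} = 27, a_{15} = 7, a_{16} = 5.
Since (a_{15}, a_{16}) = (a_1, a_2) = (7, 5) (two consecutive terms determine the rest), the sequence is periodic with period 14.
So a_{419} = a_{1 + ((419-1) mod 14)} = a_{13} = 9.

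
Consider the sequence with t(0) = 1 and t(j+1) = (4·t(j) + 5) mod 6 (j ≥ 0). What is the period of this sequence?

t(0) = 1; t(1) = 3; t(2) = 5; t(3) = 1.
Since t(3) = t(0) = 1, the sequence is periodic with period 3.

3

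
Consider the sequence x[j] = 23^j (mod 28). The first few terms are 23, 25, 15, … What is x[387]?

x[1] = 23, x[2] = 25, x[3] = 15, x[4] = 9, x[5] = 11, x[6] = 1, x[7] = 23.
Since x[7] = x[1] = 23, the sequence is periodic with period 6.
(387 - 1) mod 6 = 2, so x[387] = x[3] = 15.

15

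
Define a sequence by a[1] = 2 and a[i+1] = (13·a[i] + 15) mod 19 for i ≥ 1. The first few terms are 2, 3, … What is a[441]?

a[1] = 2; a[2] = 3; a[3] = 16; a[4] = 14; a[5] = 7; a[6] = 11; a[7] = 6; a[8] = 17; a[9] = 8; a[10] = 5; a[11] = 4; a[12] = 10; a[13] = 12; a[14] = 0; a[15] = 15; a[16] = 1; a[17] = 9; a[18] = 18; a[19] = 2.
The sequence repeats with period 18.
(441 - 1) mod 18 = 8, so a[441] = a[9] = 8.

8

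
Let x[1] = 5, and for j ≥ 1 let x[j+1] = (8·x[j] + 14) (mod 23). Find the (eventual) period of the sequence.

11

We have x[1] = 5,  x[2] = 8,  x[3] = 9,  x[4] = 17,  x[5] = 12,  x[6] = 18,  x[7] = 20,  x[8] = 13,  x[9] = 3,  x[10] = 15,  x[11] = 19,  x[12] = 5.
The sequence repeats with period 11.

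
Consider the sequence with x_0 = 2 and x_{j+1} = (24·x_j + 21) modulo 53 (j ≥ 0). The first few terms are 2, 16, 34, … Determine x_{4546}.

x_0 = 2, x_1 = 16, x_2 = 34, x_3 = 42, x_4 = 22, x_5 = 19, x_6 = 0, x_7 = 21, x_8 = 48, x_9 = 7, x_{10} = 30, x_{11} = 52, x_{12} = 50, x_{13} = 2.
The sequence repeats with period 13.
(4546 - 0) mod 13 = 9, so x_{4546} = x_9 = 7.

7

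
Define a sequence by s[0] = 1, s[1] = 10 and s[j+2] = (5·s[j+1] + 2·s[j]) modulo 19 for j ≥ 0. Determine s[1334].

8

s[0] = 1,  s[1] = 10,  s[2] = 14,  s[3] = 14,  s[4] = 3,  s[5] = 5,  s[6] = 12,  s[7] = 13,  s[8] = 13,  s[9] = 15,  s[10] = 6,  s[11] = 3,  s[12] = 8,  s[13] = 8,  s[14] = 18,  s[15] = 11,  s[16] = 15,  s[17] = 2,  s[18] = 2,  s[19] = 14,  s[20] = 17,  s[21] = 18,  s[22] = 10,  s[23] = 10,  s[24] = 13,  s[25] = 9,  s[26] = 14,  s[27] = 12,  s[28] = 12,  s[29] = 8,  s[30] = 7,  s[31] = 13,  s[32] = 3,  s[33] = 3,  s[34] = 2,  s[35] = 16,  s[36] = 8,  s[37] = 15,  s[38] = 15,  s[39] = 10,  s[40] = 4,  s[41] = 2,  s[42] = 18,  s[43] = 18,  s[44] = 12,  s[45] = 1,  s[46] = 10.
Since (s[45], s[46]) = (s[0], s[1]) = (1, 10) (two consecutive terms determine the rest), the sequence is periodic with period 45.
(1334 - 0) mod 45 = 29, so s[1334] = s[29] = 8.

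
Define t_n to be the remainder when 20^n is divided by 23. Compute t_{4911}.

10

Listing terms: t_1 = 20, t_2 = 9, t_3 = 19, t_4 = 12, t_5 = 10, t_6 = 16, t_7 = 21, t_8 = 6, t_9 = 5, t_{10} = 8, t_{11} = 22, t_{12} = 3, t_{13} = 14, t_{14} = 4, t_{15} = 11, t_{16} = 13, t_{17} = 7, t_{18} = 2, t_{19} = 17, t_{20} = 18, t_{21} = 15, t_{22} = 1, t_{23} = 20.
Since t_{23} = t_1 = 20, the sequence is periodic with period 22.
(4911 - 1) mod 22 = 4, so t_{4911} = t_5 = 10.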